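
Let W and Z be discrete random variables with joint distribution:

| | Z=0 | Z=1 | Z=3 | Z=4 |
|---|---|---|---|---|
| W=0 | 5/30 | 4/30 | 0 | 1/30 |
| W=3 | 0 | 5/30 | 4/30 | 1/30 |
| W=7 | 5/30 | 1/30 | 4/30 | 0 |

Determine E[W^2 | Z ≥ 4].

P(Z ≥ 4) = 1/15.
Σ W^2·P over the event = 0·(1/30) + 9·(1/30) = 3/10.
E[W^2 | Z ≥ 4] = (3/10) / (1/15) = 9/2.

9/2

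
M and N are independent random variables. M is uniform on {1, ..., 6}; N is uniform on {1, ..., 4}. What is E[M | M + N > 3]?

80/21

P(M + N > 3) = 7/8.
Summing M·P(x,y) over outcomes with M + N > 3 gives 10/3.
E[M | M + N > 3] = (10/3) / (7/8) = 80/21.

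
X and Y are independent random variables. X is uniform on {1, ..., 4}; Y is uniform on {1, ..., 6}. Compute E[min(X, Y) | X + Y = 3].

Outcomes with X + Y = 3: (1,2), (2,1), each with probability 1/24.
E[min(X, Y) | X + Y = 3] = (1 + 1) / 2 = 1.

1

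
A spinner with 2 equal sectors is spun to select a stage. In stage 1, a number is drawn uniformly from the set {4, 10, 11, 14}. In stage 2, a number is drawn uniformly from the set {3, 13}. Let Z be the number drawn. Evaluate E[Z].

E[Z | stage 1] = (4+10+11+14)/4 = 39/4.
E[Z | stage 2] = (3+13)/2 = 8.
E[Z] = (1/2)·(39/4) + (1/2)·(8) = 71/8.

71/8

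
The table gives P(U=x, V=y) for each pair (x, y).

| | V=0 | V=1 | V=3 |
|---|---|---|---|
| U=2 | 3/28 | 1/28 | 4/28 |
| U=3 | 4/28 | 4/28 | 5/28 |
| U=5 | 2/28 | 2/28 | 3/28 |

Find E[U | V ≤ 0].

28/9

P(V ≤ 0) = 9/28.
Σ U·P over the event = 2·(3/28) + 3·(4/28) + 5·(2/28) = 1.
E[U | V ≤ 0] = (1) / (9/28) = 28/9.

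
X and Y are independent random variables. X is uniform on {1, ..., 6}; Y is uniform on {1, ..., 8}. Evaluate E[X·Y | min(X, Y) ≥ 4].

P(min(X, Y) ≥ 4) = 5/16.
Summing XY·P(x,y) over outcomes with min(X, Y) ≥ 4 gives 75/8.
E[X·Y | min(X, Y) ≥ 4] = (75/8) / (5/16) = 30.

30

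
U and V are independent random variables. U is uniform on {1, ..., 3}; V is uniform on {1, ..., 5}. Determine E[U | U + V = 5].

Outcomes with U + V = 5: (1,4), (2,3), (3,2), each with probability 1/15.
E[U | U + V = 5] = (1 + 2 + 3) / 3 = 2.

2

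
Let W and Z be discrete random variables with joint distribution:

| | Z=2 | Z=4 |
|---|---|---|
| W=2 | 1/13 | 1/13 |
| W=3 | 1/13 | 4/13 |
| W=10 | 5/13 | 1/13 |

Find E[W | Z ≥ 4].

4

P(Z ≥ 4) = 6/13.
Σ W·P over the event = 2·(1/13) + 3·(4/13) + 10·(1/13) = 24/13.
E[W | Z ≥ 4] = (24/13) / (6/13) = 4.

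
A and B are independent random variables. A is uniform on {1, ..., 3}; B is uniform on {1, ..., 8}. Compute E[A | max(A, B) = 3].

12/5

P(max(A, B) = 3) = 5/24.
Summing A·P(x,y) over outcomes with max(A, B) = 3 gives 1/2.
E[A | max(A, B) = 3] = (1/2) / (5/24) = 12/5.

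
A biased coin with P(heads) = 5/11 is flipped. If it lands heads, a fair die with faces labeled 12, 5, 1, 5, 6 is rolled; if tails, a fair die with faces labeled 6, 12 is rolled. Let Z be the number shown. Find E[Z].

E[Z | heads] = (12+5+1+5+6)/5 = 29/5.
E[Z | tails] = (6+12)/2 = 9.
By the law of total expectation,
E[Z] = (5/11)·(29/5) + (6/11)·(9) = 83/11.

83/11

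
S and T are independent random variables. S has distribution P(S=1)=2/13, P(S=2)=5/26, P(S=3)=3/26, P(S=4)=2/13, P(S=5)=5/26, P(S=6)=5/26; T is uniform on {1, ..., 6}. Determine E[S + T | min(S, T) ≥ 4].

141/14

P(min(S, T) ≥ 4) = 7/26.
Summing (S+T)·P(x,y) over outcomes with min(S, T) ≥ 4 gives 141/52.
E[S + T | min(S, T) ≥ 4] = (141/52) / (7/26) = 141/14.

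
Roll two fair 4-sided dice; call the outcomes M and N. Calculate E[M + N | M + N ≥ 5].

Outcomes with M + N ≥ 5: (1,4), (2,3), (2,4), (3,2), (3,3), (3,4), (4,1), (4,2), (4,3), (4,4), each with probability 1/16.
E[M + N | M + N ≥ 5] = (5 + 5 + 6 + 5 + 6 + 7 + 5 + 6 + 7 + 8) / 10 = 6.

6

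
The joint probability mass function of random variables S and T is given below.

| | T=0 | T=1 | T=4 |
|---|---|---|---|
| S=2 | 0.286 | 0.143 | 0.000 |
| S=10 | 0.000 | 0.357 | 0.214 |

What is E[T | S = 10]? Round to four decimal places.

2.1243

P(S = 10) = 0.571.
Summing T·P(S=x,T=y) over the conditioning event gives 1.213.
E[T | S = 10] = (1.213) / (0.571) = 2.1243.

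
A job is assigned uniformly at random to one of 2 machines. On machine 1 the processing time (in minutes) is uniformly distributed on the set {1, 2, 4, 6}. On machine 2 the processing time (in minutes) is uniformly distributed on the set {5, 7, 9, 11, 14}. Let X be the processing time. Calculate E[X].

249/40

E[X | machine 1] = (1+2+4+6)/4 = 13/4.
E[X | machine 2] = (5+7+9+11+14)/5 = 46/5.
By the law of total expectation,
E[X] = (1/2)·(13/4) + (1/2)·(46/5) = 249/40.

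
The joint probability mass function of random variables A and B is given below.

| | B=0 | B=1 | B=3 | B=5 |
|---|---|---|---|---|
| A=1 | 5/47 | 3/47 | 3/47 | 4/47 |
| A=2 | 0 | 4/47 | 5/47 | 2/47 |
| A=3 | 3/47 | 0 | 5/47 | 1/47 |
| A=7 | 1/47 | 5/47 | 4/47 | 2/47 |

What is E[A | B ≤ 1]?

P(B ≤ 1) = 21/47.
Σ A·P over the event = 1·(5/47) + 1·(3/47) + 2·(4/47) + 3·(3/47) + 7·(1/47) + 7·(5/47) = 67/47.
E[A | B ≤ 1] = (67/47) / (21/47) = 67/21.

67/21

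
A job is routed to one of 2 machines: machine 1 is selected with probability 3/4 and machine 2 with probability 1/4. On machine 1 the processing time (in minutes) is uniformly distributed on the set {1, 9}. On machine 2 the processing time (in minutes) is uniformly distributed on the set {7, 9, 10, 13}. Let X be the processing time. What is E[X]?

E[X | machine 1] = (1+9)/2 = 5.
E[X | machine 2] = (7+9+10+13)/4 = 39/4.
By the law of total expectation,
E[X] = (3/4)·(5) + (1/4)·(39/4) = 99/16.

99/16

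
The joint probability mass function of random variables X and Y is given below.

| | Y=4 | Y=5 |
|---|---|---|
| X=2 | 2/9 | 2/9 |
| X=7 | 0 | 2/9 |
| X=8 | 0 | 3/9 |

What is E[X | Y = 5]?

P(Y = 5) = 7/9.
Σ X·P over the event = 2·(2/9) + 7·(2/9) + 8·(3/9) = 14/3.
E[X | Y = 5] = (14/3) / (7/9) = 6.

6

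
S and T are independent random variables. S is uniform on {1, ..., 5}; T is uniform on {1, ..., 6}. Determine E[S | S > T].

4

P(S > T) = 1/3.
Summing S·P(x,y) over outcomes with S > T gives 4/3.
E[S | S > T] = (4/3) / (1/3) = 4.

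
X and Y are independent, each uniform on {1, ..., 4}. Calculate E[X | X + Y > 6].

P(X + Y > 6) = 3/16.
Summing X·P(x,y) over outcomes with X + Y > 6 gives 11/16.
E[X | X + Y > 6] = (11/16) / (3/16) = 11/3.

11/3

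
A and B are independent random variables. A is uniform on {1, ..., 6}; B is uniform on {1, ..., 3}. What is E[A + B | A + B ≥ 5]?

79/12

P(A + B ≥ 5) = 2/3.
Summing (A+B)·P(x,y) over outcomes with A + B ≥ 5 gives 79/18.
E[A + B | A + B ≥ 5] = (79/18) / (2/3) = 79/12.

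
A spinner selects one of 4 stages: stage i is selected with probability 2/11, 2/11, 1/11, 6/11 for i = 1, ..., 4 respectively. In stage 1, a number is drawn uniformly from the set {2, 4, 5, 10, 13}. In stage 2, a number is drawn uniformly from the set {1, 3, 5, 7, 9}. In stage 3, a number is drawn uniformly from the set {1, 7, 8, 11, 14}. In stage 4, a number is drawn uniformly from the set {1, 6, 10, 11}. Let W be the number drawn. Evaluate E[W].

E[W | stage 1] = (2+4+5+10+13)/5 = 34/5.
E[W | stage 2] = (1+3+5+7+9)/5 = 5.
E[W | stage 3] = (1+7+8+11+14)/5 = 41/5.
E[W | stage 4] = (1+6+10+11)/4 = 7.
By the law of total expectation,
E[W] = (2/11)·(34/5) + (2/11)·(5) + (1/11)·(41/5) + (6/11)·(7) = 369/55.

369/55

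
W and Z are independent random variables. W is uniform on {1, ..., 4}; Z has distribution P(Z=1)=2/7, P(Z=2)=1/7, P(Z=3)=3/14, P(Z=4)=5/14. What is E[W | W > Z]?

P(W > Z) = 19/56.
Summing W·P(x,y) over outcomes with W > Z gives 31/28.
E[W | W > Z] = (31/28) / (19/56) = 62/19.

62/19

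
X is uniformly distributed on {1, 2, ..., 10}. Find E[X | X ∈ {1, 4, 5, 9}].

19/4

P(X ∈ {1, 4, 5, 9}) = 2/5.
Σ over the event: 1·1/10 + 4·1/10 + 5·1/10 + 9·1/10 = 19/10.
E[X | X ∈ {1, 4, 5, 9}] = (19/10) / (2/5) = 19/4.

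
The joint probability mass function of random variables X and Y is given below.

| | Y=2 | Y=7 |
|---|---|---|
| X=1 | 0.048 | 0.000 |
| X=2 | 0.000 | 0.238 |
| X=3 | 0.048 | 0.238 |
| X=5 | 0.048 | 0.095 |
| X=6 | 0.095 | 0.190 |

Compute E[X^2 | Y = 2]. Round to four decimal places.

P(Y = 2) = 0.239.
Σ X^2·P over the event = 1·(0.048) + 9·(0.048) + 25·(0.048) + 36·(0.095) = 5.100.
E[X^2 | Y = 2] = (5.100) / (0.239) = 21.3389.

21.3389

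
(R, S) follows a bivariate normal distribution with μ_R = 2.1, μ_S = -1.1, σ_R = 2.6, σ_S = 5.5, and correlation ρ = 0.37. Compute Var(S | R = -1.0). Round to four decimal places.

26.1088

The conditional variance in a bivariate normal is σ_S²(1 − ρ²), independent of x.
Var(S | R=-1.0) = (5.5)²·(1 − (0.37)²) = 30.25·0.8631 = 26.1088.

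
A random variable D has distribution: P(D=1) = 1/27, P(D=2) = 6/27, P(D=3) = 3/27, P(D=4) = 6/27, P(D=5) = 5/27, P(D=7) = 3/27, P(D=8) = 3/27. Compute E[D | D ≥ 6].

P(D ≥ 6) = 2/9.
Σ over the event: 7·1/9 + 8·1/9 = 5/3.
E[D | D ≥ 6] = (5/3) / (2/9) = 15/2.

15/2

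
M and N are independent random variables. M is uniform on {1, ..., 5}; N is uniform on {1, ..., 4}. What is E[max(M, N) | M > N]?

4

Outcomes with M > N: (2,1), (3,1), (3,2), (4,1), (4,2), (4,3), (5,1), (5,2), (5,3), (5,4), each with probability 1/20.
E[max(M, N) | M > N] = (2 + 3 + 3 + 4 + 4 + 4 + 5 + 5 + 5 + 5) / 10 = 4.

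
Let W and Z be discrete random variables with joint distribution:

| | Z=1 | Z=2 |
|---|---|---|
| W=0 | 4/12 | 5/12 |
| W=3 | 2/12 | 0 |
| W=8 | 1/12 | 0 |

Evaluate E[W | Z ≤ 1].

2

P(Z ≤ 1) = 7/12.
Summing W·P(W=x,Z=y) over the conditioning event gives 7/6.
E[W | Z ≤ 1] = (7/6) / (7/12) = 2.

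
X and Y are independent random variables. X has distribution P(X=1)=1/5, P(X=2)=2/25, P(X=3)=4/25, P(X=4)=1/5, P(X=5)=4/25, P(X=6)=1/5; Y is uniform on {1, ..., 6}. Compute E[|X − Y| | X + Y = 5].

P(X + Y = 5) = 8/75.
Summing |X−Y|·P(x,y) over outcomes with X + Y = 5 gives 6/25.
E[|X − Y| | X + Y = 5] = (6/25) / (8/75) = 9/4.

9/4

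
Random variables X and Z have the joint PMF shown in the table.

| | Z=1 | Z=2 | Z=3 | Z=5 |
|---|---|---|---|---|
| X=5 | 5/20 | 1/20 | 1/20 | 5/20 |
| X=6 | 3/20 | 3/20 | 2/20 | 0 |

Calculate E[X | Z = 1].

43/8

P(Z = 1) = 2/5.
Σ X·P over the event = 5·(5/20) + 6·(3/20) = 43/20.
E[X | Z = 1] = (43/20) / (2/5) = 43/8.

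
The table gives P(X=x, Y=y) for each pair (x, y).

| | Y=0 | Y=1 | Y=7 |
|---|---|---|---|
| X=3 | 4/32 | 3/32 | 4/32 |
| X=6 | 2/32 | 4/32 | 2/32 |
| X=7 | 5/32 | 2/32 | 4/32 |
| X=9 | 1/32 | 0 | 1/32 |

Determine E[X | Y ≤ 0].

P(Y ≤ 0) = 3/8.
Σ X·P over the event = 3·(4/32) + 6·(2/32) + 7·(5/32) + 9·(1/32) = 17/8.
E[X | Y ≤ 0] = (17/8) / (3/8) = 17/3.

17/3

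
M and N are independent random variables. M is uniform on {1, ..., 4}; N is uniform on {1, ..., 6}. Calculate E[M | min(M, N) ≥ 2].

3

P(min(M, N) ≥ 2) = 5/8.
Summing M·P(x,y) over outcomes with min(M, N) ≥ 2 gives 15/8.
E[M | min(M, N) ≥ 2] = (15/8) / (5/8) = 3.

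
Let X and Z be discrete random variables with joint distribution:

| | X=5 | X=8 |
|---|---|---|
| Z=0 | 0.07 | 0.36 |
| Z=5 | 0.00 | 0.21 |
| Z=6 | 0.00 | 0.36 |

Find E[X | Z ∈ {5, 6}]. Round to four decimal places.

P(Z ∈ {5, 6}) = 0.57.
Σ X·P over the event = 8·(0.21) + 8·(0.36) = 4.56.
E[X | Z ∈ {5, 6}] = (4.56) / (0.57) = 8.0000.

8.0000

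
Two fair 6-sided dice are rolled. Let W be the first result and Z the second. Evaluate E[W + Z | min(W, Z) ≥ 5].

11

P(min(W, Z) ≥ 5) = 1/9.
Summing (W+Z)·P(x,y) over outcomes with min(W, Z) ≥ 5 gives 11/9.
E[W + Z | min(W, Z) ≥ 5] = (11/9) / (1/9) = 11.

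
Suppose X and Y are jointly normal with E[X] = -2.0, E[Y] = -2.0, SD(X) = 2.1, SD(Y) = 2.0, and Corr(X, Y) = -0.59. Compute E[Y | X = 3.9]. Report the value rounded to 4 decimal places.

The regression of Y on X has slope ρ·σ_Y/σ_X and passes through (μ_X, μ_Y).
E[Y | X=3.9] = -2.0 + (-0.59)·(2.0/2.1)·(3.9 − (-2.0)) = -2.0 + (-0.5619)·(5.9) = -5.3152.

-5.3152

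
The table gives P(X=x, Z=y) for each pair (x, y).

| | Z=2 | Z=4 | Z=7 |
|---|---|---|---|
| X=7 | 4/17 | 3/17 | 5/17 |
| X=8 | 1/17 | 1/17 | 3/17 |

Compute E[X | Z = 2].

36/5

P(Z = 2) = 5/17.
Σ X·P over the event = 7·(4/17) + 8·(1/17) = 36/17.
E[X | Z = 2] = (36/17) / (5/17) = 36/5.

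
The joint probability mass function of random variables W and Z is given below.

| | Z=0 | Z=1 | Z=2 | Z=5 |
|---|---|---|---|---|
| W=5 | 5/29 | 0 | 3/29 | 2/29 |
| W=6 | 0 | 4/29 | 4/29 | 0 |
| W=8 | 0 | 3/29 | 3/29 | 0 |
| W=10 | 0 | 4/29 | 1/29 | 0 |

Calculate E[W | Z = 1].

P(Z = 1) = 11/29.
Summing W·P(W=x,Z=y) over the conditioning event gives 88/29.
E[W | Z = 1] = (88/29) / (11/29) = 8.

8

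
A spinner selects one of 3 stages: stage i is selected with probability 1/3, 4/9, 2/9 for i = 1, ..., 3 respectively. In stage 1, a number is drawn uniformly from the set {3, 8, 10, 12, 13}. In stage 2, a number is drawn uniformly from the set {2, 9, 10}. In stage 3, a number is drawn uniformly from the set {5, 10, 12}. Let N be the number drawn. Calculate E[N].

368/45

E[N | stage 1] = (3+8+10+12+13)/5 = 46/5.
E[N | stage 2] = (2+9+10)/3 = 7.
E[N | stage 3] = (5+10+12)/3 = 9.
E[N] = (1/3)·(46/5) + (4/9)·(7) + (2/9)·(9) = 368/45.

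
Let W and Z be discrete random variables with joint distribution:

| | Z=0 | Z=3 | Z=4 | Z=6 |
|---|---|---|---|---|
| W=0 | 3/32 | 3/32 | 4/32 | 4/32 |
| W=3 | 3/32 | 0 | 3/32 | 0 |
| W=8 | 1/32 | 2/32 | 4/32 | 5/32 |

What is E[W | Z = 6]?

P(Z = 6) = 9/32.
Σ W·P over the event = 0·(4/32) + 8·(5/32) = 5/4.
E[W | Z = 6] = (5/4) / (9/32) = 40/9.

40/9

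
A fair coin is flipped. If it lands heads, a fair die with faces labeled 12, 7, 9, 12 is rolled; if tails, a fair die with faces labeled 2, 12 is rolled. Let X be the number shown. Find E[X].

17/2

E[X | heads] = (12+7+9+12)/4 = 10.
E[X | tails] = (2+12)/2 = 7.
E[X] = (1/2)·(10) + (1/2)·(7) = 17/2.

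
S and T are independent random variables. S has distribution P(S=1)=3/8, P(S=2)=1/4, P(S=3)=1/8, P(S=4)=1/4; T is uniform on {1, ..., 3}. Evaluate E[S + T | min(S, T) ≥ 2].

P(min(S, T) ≥ 2) = 5/12.
Summing (S+T)·P(x,y) over outcomes with min(S, T) ≥ 2 gives 55/24.
E[S + T | min(S, T) ≥ 2] = (55/24) / (5/12) = 11/2.

11/2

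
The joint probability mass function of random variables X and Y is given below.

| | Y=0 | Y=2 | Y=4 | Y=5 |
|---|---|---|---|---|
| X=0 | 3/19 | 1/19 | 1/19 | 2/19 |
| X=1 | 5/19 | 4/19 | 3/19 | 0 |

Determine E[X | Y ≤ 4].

P(Y ≤ 4) = 17/19.
Σ X·P over the event = 0·(3/19) + 0·(1/19) + 0·(1/19) + 1·(5/19) + 1·(4/19) + 1·(3/19) = 12/19.
E[X | Y ≤ 4] = (12/19) / (17/19) = 12/17.

12/17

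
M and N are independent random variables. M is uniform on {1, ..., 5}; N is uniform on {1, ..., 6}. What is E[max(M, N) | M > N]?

Outcomes with M > N: (2,1), (3,1), (3,2), (4,1), (4,2), (4,3), (5,1), (5,2), (5,3), (5,4), each with probability 1/30.
E[max(M, N) | M > N] = (2 + 3 + 3 + 4 + 4 + 4 + 5 + 5 + 5 + 5) / 10 = 4.

4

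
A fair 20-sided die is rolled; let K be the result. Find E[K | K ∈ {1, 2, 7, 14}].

6

P(K ∈ {1, 2, 7, 14}) = 1/5.
Σ over the event: 1·1/20 + 2·1/20 + 7·1/20 + 14·1/20 = 6/5.
E[K | K ∈ {1, 2, 7, 14}] = (6/5) / (1/5) = 6.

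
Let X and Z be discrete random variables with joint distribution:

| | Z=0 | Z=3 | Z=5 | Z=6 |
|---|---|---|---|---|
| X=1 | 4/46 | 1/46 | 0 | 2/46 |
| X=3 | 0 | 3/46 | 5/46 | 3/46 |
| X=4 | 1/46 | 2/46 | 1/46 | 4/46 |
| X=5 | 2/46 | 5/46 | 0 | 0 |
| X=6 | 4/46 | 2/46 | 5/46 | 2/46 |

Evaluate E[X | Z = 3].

55/13

P(Z = 3) = 13/46.
Σ X·P over the event = 1·(1/46) + 3·(3/46) + 4·(2/46) + 5·(5/46) + 6·(2/46) = 55/46.
E[X | Z = 3] = (55/46) / (13/46) = 55/13.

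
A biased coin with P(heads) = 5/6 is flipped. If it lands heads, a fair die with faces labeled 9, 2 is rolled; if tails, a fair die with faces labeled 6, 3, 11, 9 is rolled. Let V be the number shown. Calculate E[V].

E[V | heads] = (9+2)/2 = 11/2.
E[V | tails] = (6+3+11+9)/4 = 29/4.
By the law of total expectation,
E[V] = (5/6)·(11/2) + (1/6)·(29/4) = 139/24.

139/24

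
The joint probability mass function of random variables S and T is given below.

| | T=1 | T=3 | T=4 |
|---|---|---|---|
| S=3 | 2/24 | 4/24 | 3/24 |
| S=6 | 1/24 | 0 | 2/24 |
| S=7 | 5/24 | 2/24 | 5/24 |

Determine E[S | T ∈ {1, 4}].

103/18

P(T ∈ {1, 4}) = 3/4.
Σ S·P over the event = 3·(2/24) + 3·(3/24) + 6·(1/24) + 6·(2/24) + 7·(5/24) + 7·(5/24) = 103/24.
E[S | T ∈ {1, 4}] = (103/24) / (3/4) = 103/18.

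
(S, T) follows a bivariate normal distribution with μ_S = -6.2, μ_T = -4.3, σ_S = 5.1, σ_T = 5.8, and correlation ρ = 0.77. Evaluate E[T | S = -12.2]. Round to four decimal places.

E[T | S=x] = μ_T + ρ(σ_T/σ_S)(x − μ_S) for jointly normal variables.
E[T | S=-12.2] = -4.3 + (0.77)·(5.8/5.1)·(-12.2 − (-6.2)) = -4.3 + (0.87569)·(-6) = -9.5541.

-9.5541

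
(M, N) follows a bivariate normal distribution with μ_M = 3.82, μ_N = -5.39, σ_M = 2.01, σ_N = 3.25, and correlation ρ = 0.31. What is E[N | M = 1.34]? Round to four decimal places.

-6.6331

For a bivariate normal, E[N | M=x] = μ_N + ρ·(σ_N/σ_M)·(x − μ_M).
E[N | M=1.34] = -5.39 + (0.31)·(3.25/2.01)·(1.34 − (3.82)) = -5.39 + (0.50124)·(-2.48) = -6.6331.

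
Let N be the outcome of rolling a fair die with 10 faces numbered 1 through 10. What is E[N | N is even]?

6

Given N is even, N is equally likely to be any of {2, 4, 6, 8, 10}.
E[N | N is even] = (2 + 4 + 6 + 8 + 10) / 5 = 6.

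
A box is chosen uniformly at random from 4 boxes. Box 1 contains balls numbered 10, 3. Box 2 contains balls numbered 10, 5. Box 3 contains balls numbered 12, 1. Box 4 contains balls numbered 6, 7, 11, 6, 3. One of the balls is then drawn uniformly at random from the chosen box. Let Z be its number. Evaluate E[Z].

271/40

E[Z | box 1] = (10+3)/2 = 13/2.
E[Z | box 2] = (10+5)/2 = 15/2.
E[Z | box 3] = (12+1)/2 = 13/2.
E[Z | box 4] = (6+7+11+6+3)/5 = 33/5.
By the law of total expectation,
E[Z] = (1/4)·(13/2) + (1/4)·(15/2) + (1/4)·(13/2) + (1/4)·(33/5) = 271/40.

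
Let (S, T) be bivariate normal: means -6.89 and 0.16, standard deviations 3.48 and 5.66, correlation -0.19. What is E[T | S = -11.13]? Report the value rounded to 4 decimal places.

The regression of T on S has slope ρ·σ_T/σ_S and passes through (μ_S, μ_T).
E[T | S=-11.13] = 0.16 + (-0.19)·(5.66/3.48)·(-11.13 − (-6.89)) = 0.16 + (-0.309023)·(-4.24) = 1.4703.

1.4703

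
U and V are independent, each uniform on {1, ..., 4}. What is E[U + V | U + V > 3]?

P(U + V > 3) = 13/16.
Summing (U+V)·P(x,y) over outcomes with U + V > 3 gives 9/2.
E[U + V | U + V > 3] = (9/2) / (13/16) = 72/13.

72/13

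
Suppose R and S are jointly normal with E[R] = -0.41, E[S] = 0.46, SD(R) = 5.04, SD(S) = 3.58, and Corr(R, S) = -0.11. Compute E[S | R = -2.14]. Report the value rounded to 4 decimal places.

E[S | R=x] = μ_S + ρ(σ_S/σ_R)(x − μ_R) for jointly normal variables.
E[S | R=-2.14] = 0.46 + (-0.11)·(3.58/5.04)·(-2.14 − (-0.41)) = 0.46 + (-0.078135)·(-1.73) = 0.5952.

0.5952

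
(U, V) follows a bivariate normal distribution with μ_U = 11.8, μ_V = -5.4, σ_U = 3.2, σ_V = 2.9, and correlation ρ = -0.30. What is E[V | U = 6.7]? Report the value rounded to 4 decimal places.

-4.0134

E[V | U=x] = μ_V + ρ(σ_V/σ_U)(x − μ_U) for jointly normal variables.
E[V | U=6.7] = -5.4 + (-0.30)·(2.9/3.2)·(6.7 − (11.8)) = -5.4 + (-0.271875)·(-5.1) = -4.0134.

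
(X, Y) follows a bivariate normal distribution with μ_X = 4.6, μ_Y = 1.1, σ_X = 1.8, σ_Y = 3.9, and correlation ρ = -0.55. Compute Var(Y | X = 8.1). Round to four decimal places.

For a bivariate normal, Var(Y | X=x) = σ_Y²(1 − ρ²).
Var(Y | X=8.1) = (3.9)²·(1 − (-0.55)²) = 15.21·0.6975 = 10.6090.

10.6090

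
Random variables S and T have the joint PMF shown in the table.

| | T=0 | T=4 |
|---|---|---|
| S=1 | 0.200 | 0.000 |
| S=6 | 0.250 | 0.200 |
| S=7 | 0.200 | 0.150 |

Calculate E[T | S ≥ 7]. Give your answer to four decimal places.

P(S ≥ 7) = 0.350.
Σ T·P over the event = 0·(0.200) + 4·(0.150) = 0.600.
E[T | S ≥ 7] = (0.600) / (0.350) = 1.7143.

1.7143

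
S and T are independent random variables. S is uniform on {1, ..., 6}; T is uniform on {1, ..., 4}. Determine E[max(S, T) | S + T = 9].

11/2

P(S + T = 9) = 1/12.
Summing max(S,T)·P(x,y) over outcomes with S + T = 9 gives 11/24.
E[max(S, T) | S + T = 9] = (11/24) / (1/12) = 11/2.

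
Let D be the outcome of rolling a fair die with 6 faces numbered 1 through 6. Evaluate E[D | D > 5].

Given D > 5, D is equally likely to be any of {6}.
E[D | D > 5] = (6) / 1 = 6.

6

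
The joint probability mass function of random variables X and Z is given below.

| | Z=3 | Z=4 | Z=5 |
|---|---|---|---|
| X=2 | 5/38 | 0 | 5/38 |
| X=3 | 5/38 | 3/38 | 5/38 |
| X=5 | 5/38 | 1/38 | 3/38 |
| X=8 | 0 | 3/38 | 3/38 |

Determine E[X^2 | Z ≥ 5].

P(Z ≥ 5) = 8/19.
Σ X^2·P over the event = 4·(5/38) + 9·(5/38) + 25·(3/38) + 64·(3/38) = 166/19.
E[X^2 | Z ≥ 5] = (166/19) / (8/19) = 83/4.

83/4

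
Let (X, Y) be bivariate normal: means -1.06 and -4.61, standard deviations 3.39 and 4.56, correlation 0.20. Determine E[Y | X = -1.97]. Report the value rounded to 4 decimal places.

-4.8548

E[Y | X=x] = μ_Y + ρ(σ_Y/σ_X)(x − μ_X) for jointly normal variables.
E[Y | X=-1.97] = -4.61 + (0.20)·(4.56/3.39)·(-1.97 − (-1.06)) = -4.61 + (0.26903)·(-0.91) = -4.8548.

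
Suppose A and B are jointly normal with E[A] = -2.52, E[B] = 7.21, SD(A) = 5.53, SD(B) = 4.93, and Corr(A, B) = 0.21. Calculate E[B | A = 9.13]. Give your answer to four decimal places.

9.3911

For a bivariate normal, E[B | A=x] = μ_B + ρ·(σ_B/σ_A)·(x − μ_A).
E[B | A=9.13] = 7.21 + (0.21)·(4.93/5.53)·(9.13 − (-2.52)) = 7.21 + (0.18722)·(11.65) = 9.3911.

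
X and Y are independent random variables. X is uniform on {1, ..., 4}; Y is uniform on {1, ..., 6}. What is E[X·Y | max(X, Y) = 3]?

27/5

Outcomes with max(X, Y) = 3: (1,3), (2,3), (3,1), (3,2), (3,3), each with probability 1/24.
E[X·Y | max(X, Y) = 3] = (3 + 6 + 3 + 6 + 9) / 5 = 27/5.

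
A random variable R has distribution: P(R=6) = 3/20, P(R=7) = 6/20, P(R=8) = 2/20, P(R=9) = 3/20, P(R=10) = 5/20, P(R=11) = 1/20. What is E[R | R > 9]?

P(R > 9) = 3/10.
Σ over the event: 10·1/4 + 11·1/20 = 61/20.
E[R | R > 9] = (61/20) / (3/10) = 61/6.

61/6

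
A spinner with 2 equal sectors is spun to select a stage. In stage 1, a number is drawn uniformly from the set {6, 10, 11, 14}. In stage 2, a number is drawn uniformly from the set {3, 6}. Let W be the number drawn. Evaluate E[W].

E[W | stage 1] = (6+10+11+14)/4 = 41/4.
E[W | stage 2] = (3+6)/2 = 9/2.
By the law of total expectation,
E[W] = (1/2)·(41/4) + (1/2)·(9/2) = 59/8.

59/8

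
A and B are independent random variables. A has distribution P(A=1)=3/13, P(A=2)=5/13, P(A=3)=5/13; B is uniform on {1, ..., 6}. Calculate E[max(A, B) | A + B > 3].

P(A + B > 3) = 67/78.
Summing max(A,B)·P(x,y) over outcomes with A + B > 3 gives 137/39.
E[max(A, B) | A + B > 3] = (137/39) / (67/78) = 274/67.

274/67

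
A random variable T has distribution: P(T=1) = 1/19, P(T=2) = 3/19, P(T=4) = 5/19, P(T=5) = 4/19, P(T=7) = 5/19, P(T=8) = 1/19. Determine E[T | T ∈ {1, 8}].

9/2

P(T ∈ {1, 8}) = 2/19.
Σ over the event: 1·1/19 + 8·1/19 = 9/19.
E[T | T ∈ {1, 8}] = (9/19) / (2/19) = 9/2.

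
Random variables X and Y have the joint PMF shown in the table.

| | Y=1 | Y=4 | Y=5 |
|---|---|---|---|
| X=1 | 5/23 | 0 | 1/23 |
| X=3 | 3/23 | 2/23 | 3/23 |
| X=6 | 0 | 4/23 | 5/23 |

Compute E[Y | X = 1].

P(X = 1) = 6/23.
Σ Y·P over the event = 1·(5/23) + 5·(1/23) = 10/23.
E[Y | X = 1] = (10/23) / (6/23) = 5/3.

5/3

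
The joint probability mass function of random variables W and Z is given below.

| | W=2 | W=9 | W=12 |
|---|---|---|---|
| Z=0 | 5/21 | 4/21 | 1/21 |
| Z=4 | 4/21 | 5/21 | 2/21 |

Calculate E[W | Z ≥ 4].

P(Z ≥ 4) = 11/21.
Σ W·P over the event = 2·(4/21) + 9·(5/21) + 12·(2/21) = 11/3.
E[W | Z ≥ 4] = (11/3) / (11/21) = 7.

7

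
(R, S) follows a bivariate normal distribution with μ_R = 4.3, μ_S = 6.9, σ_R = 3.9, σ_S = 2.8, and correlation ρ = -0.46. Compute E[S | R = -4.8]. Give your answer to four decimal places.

9.9053

For a bivariate normal, E[S | R=x] = μ_S + ρ·(σ_S/σ_R)·(x − μ_R).
E[S | R=-4.8] = 6.9 + (-0.46)·(2.8/3.9)·(-4.8 − (4.3)) = 6.9 + (-0.330256)·(-9.1) = 9.9053.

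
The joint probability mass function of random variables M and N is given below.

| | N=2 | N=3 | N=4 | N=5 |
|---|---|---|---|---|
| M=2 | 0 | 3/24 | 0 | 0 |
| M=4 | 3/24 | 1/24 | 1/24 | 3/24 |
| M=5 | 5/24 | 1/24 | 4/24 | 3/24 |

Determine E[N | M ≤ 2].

P(M ≤ 2) = 1/8.
Σ N·P over the event = 3·(3/24) = 3/8.
E[N | M ≤ 2] = (3/8) / (1/8) = 3.

3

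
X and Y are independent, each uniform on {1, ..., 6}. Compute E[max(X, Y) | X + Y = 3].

P(X + Y = 3) = 1/18.
Summing max(X,Y)·P(x,y) over outcomes with X + Y = 3 gives 1/9.
E[max(X, Y) | X + Y = 3] = (1/9) / (1/18) = 2.

2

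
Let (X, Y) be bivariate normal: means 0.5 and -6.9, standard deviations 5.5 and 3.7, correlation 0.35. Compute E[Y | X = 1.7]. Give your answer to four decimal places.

-6.6175

E[Y | X=x] = μ_Y + ρ(σ_Y/σ_X)(x − μ_X) for jointly normal variables.
E[Y | X=1.7] = -6.9 + (0.35)·(3.7/5.5)·(1.7 − (0.5)) = -6.9 + (0.23545)·(1.2) = -6.6175.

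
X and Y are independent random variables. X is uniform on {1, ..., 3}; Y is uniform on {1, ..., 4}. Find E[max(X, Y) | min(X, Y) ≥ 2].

Outcomes with min(X, Y) ≥ 2: (2,2), (2,3), (2,4), (3,2), (3,3), (3,4), each with probability 1/12.
E[max(X, Y) | min(X, Y) ≥ 2] = (2 + 3 + 4 + 3 + 3 + 4) / 6 = 19/6.

19/6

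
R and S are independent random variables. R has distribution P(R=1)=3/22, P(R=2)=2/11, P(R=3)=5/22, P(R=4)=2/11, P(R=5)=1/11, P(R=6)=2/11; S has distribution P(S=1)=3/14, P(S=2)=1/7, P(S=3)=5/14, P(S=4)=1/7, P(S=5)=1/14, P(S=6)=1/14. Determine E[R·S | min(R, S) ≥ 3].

P(min(R, S) ≥ 3) = 135/308.
Summing RS·P(x,y) over outcomes with min(R, S) ≥ 3 gives 1105/154.
E[R·S | min(R, S) ≥ 3] = (1105/154) / (135/308) = 442/27.

442/27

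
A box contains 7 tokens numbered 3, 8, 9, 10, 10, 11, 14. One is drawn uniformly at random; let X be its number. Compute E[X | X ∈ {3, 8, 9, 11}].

P(X ∈ {3, 8, 9, 11}) = 4/7.
Σ over the event: 3·1/7 + 8·1/7 + 9·1/7 + 11·1/7 = 31/7.
E[X | X ∈ {3, 8, 9, 11}] = (31/7) / (4/7) = 31/4.

31/4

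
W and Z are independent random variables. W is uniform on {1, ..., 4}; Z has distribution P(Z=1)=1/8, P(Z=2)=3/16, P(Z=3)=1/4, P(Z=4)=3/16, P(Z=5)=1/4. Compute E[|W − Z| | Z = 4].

P(Z = 4) = 3/16.
Summing |W−Z|·P(x,y) over outcomes with Z = 4 gives 9/32.
E[|W − Z| | Z = 4] = (9/32) / (3/16) = 3/2.

3/2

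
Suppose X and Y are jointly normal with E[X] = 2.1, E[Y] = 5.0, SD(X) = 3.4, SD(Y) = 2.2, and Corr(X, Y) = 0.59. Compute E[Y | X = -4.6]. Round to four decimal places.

2.4422

E[Y | X=x] = μ_Y + ρ(σ_Y/σ_X)(x − μ_X) for jointly normal variables.
E[Y | X=-4.6] = 5.0 + (0.59)·(2.2/3.4)·(-4.6 − (2.1)) = 5.0 + (0.38176)·(-6.7) = 2.4422.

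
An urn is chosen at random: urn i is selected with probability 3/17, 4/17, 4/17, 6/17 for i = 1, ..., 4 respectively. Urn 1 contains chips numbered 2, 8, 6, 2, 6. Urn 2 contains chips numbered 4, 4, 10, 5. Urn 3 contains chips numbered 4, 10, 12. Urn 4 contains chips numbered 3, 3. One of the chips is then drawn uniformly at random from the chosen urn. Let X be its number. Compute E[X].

E[X | urn 1] = (2+8+6+2+6)/5 = 24/5.
E[X | urn 2] = (4+4+10+5)/4 = 23/4.
E[X | urn 3] = (4+10+12)/3 = 26/3.
E[X | urn 4] = (3+3)/2 = 3.
By the law of total expectation,
E[X] = (3/17)·(24/5) + (4/17)·(23/4) + (4/17)·(26/3) + (6/17)·(3) = 1351/255.

1351/255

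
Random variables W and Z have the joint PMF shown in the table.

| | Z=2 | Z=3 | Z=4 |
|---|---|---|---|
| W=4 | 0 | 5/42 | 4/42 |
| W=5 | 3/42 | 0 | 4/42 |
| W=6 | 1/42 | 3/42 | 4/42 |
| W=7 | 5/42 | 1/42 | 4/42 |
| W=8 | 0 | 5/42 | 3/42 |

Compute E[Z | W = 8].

27/8

P(W = 8) = 4/21.
Σ Z·P over the event = 3·(5/42) + 4·(3/42) = 9/14.
E[Z | W = 8] = (9/14) / (4/21) = 27/8.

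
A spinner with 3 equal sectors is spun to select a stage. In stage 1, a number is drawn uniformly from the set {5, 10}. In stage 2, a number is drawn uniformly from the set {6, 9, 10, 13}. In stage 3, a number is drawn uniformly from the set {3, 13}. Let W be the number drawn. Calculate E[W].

25/3

E[W | stage 1] = (5+10)/2 = 15/2.
E[W | stage 2] = (6+9+10+13)/4 = 19/2.
E[W | stage 3] = (3+13)/2 = 8.
By the law of total expectation,
E[W] = (1/3)·(15/2) + (1/3)·(19/2) + (1/3)·(8) = 25/3.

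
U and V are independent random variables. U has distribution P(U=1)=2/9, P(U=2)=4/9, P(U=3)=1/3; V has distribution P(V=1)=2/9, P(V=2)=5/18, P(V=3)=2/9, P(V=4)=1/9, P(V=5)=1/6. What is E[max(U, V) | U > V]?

113/43

P(U > V) = 43/162.
Summing max(U,V)·P(x,y) over outcomes with U > V gives 113/162.
E[max(U, V) | U > V] = (113/162) / (43/162) = 113/43.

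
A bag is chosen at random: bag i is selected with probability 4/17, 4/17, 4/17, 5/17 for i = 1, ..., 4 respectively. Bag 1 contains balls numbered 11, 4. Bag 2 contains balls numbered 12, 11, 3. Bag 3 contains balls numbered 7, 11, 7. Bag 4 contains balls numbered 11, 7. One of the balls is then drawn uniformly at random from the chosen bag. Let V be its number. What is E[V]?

143/17

E[V | bag 1] = (11+4)/2 = 15/2.
E[V | bag 2] = (12+11+3)/3 = 26/3.
E[V | bag 3] = (7+11+7)/3 = 25/3.
E[V | bag 4] = (11+7)/2 = 9.
By the law of total expectation,
E[V] = (4/17)·(15/2) + (4/17)·(26/3) + (4/17)·(25/3) + (5/17)·(9) = 143/17.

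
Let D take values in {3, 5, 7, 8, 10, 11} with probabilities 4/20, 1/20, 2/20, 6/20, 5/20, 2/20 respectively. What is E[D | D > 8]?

P(D > 8) = 7/20.
Σ over the event: 10·1/4 + 11·1/10 = 18/5.
E[D | D > 8] = (18/5) / (7/20) = 72/7.

72/7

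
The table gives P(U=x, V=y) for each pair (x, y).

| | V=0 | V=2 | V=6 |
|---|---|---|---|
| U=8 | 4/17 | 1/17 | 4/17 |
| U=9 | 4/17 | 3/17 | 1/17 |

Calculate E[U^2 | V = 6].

P(V = 6) = 5/17.
Σ U^2·P over the event = 64·(4/17) + 81·(1/17) = 337/17.
E[U^2 | V = 6] = (337/17) / (5/17) = 337/5.

337/5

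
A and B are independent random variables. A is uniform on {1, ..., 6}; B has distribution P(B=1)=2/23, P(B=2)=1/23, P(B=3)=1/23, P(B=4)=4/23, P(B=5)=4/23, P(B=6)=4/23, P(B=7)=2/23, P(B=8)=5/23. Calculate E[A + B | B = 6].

P(B = 6) = 4/23.
Summing (A+B)·P(x,y) over outcomes with B = 6 gives 38/23.
E[A + B | B = 6] = (38/23) / (4/23) = 19/2.

19/2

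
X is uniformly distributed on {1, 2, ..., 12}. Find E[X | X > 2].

15/2

Given X > 2, X is equally likely to be any of {3, 4, 5, 6, 7, 8, 9, 10, 11, 12}.
E[X | X > 2] = (3 + 4 + 5 + 6 + 7 + 8 + 9 + 10 + 11 + 12) / 10 = 15/2.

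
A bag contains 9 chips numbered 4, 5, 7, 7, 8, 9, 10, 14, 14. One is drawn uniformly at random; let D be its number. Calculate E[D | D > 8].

P(D > 8) = 4/9.
Σ over the event: 9·1/9 + 10·1/9 + 14·2/9 = 47/9.
E[D | D > 8] = (47/9) / (4/9) = 47/4.

47/4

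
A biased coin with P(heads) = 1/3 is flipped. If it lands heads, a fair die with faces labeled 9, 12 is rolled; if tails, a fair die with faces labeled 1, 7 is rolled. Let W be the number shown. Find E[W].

E[W | heads] = (9+12)/2 = 21/2.
E[W | tails] = (1+7)/2 = 4.
By the law of total expectation,
E[W] = (1/3)·(21/2) + (2/3)·(4) = 37/6.

37/6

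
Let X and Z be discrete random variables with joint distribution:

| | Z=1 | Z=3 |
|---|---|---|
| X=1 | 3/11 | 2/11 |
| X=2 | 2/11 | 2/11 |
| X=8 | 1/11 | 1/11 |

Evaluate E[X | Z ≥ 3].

P(Z ≥ 3) = 5/11.
Σ X·P over the event = 1·(2/11) + 2·(2/11) + 8·(1/11) = 14/11.
E[X | Z ≥ 3] = (14/11) / (5/11) = 14/5.

14/5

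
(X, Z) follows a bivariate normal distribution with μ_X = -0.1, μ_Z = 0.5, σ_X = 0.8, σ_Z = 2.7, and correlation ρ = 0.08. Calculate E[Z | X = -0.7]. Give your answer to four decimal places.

For a bivariate normal, E[Z | X=x] = μ_Z + ρ·(σ_Z/σ_X)·(x − μ_X).
E[Z | X=-0.7] = 0.5 + (0.08)·(2.7/0.8)·(-0.7 − (-0.1)) = 0.5 + (0.27)·(-0.6) = 0.3380.

0.3380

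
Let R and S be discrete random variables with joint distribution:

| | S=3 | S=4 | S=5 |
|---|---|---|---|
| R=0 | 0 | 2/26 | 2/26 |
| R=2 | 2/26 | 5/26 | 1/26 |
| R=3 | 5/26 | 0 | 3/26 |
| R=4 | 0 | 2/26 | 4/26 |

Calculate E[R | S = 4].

2

P(S = 4) = 9/26.
Σ R·P over the event = 0·(2/26) + 2·(5/26) + 4·(2/26) = 9/13.
E[R | S = 4] = (9/13) / (9/26) = 2.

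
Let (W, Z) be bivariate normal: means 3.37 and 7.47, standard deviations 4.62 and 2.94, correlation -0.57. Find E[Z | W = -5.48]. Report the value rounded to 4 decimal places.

The regression of Z on W has slope ρ·σ_Z/σ_W and passes through (μ_W, μ_Z).
E[Z | W=-5.48] = 7.47 + (-0.57)·(2.94/4.62)·(-5.48 − (3.37)) = 7.47 + (-0.362727)·(-8.85) = 10.6801.

10.6801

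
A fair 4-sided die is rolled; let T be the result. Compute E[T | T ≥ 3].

7/2

Given T ≥ 3, T is equally likely to be any of {3, 4}.
E[T | T ≥ 3] = (3 + 4) / 2 = 7/2.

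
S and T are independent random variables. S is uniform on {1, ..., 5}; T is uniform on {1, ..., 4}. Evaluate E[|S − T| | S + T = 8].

Outcomes with S + T = 8: (4,4), (5,3), each with probability 1/20.
E[|S − T| | S + T = 8] = (0 + 2) / 2 = 1.

1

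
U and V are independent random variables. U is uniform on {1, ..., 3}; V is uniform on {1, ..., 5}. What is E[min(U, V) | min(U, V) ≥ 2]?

Outcomes with min(U, V) ≥ 2: (2,2), (2,3), (2,4), (2,5), (3,2), (3,3), (3,4), (3,5), each with probability 1/15.
E[min(U, V) | min(U, V) ≥ 2] = (2 + 2 + 2 + 2 + 2 + 3 + 3 + 3) / 8 = 19/8.

19/8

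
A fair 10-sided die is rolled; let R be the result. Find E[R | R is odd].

5

Given R is odd, R is equally likely to be any of {1, 3, 5, 7, 9}.
E[R | R is odd] = (1 + 3 + 5 + 7 + 9) / 5 = 5.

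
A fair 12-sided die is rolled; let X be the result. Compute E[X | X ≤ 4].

5/2

Given X ≤ 4, X is equally likely to be any of {1, 2, 3, 4}.
E[X | X ≤ 4] = (1 + 2 + 3 + 4) / 4 = 5/2.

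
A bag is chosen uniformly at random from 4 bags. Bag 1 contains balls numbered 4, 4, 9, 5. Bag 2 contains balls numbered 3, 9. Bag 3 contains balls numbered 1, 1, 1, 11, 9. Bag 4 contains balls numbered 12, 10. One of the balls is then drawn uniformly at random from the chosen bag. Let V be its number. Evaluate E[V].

271/40

E[V | bag 1] = (4+4+9+5)/4 = 11/2.
E[V | bag 2] = (3+9)/2 = 6.
E[V | bag 3] = (1+1+1+11+9)/5 = 23/5.
E[V | bag 4] = (12+10)/2 = 11.
By the law of total expectation,
E[V] = (1/4)·(11/2) + (1/4)·(6) + (1/4)·(23/5) + (1/4)·(11) = 271/40.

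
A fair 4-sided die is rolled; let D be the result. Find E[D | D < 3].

Given D < 3, D is equally likely to be any of {1, 2}.
E[D | D < 3] = (1 + 2) / 2 = 3/2.

3/2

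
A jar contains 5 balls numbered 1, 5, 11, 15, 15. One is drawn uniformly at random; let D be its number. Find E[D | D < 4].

1

P(D < 4) = 1/5.
Σ over the event: 1·1/5 = 1/5.
E[D | D < 4] = (1/5) / (1/5) = 1.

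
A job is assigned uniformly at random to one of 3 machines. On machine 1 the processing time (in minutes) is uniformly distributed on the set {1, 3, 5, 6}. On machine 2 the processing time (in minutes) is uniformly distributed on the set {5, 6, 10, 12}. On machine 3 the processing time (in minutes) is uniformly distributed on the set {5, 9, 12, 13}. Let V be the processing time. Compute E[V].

E[V | machine 1] = (1+3+5+6)/4 = 15/4.
E[V | machine 2] = (5+6+10+12)/4 = 33/4.
E[V | machine 3] = (5+9+12+13)/4 = 39/4.
By the law of total expectation,
E[V] = (1/3)·(15/4) + (1/3)·(33/4) + (1/3)·(39/4) = 29/4.

29/4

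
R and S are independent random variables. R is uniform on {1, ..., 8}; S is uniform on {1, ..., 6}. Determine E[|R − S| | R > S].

P(R > S) = 9/16.
Summing |R−S|·P(x,y) over outcomes with R > S gives 83/48.
E[|R − S| | R > S] = (83/48) / (9/16) = 83/27.

83/27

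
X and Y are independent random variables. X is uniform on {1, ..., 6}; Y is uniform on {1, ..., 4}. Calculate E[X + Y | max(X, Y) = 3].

Outcomes with max(X, Y) = 3: (1,3), (2,3), (3,1), (3,2), (3,3), each with probability 1/24.
E[X + Y | max(X, Y) = 3] = (4 + 5 + 4 + 5 + 6) / 5 = 24/5.

24/5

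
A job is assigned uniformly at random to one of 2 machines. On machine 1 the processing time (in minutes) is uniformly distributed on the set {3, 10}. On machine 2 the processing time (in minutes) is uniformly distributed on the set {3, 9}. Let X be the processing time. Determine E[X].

E[X | machine 1] = (3+10)/2 = 13/2.
E[X | machine 2] = (3+9)/2 = 6.
By the law of total expectation,
E[X] = (1/2)·(13/2) + (1/2)·(6) = 25/4.

25/4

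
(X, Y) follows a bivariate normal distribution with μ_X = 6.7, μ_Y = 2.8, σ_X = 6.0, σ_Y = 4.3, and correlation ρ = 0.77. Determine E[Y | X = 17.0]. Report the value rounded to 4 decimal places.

8.4839

For a bivariate normal, E[Y | X=x] = μ_Y + ρ·(σ_Y/σ_X)·(x − μ_X).
E[Y | X=17.0] = 2.8 + (0.77)·(4.3/6.0)·(17.0 − (6.7)) = 2.8 + (0.551833)·(10.3) = 8.4839.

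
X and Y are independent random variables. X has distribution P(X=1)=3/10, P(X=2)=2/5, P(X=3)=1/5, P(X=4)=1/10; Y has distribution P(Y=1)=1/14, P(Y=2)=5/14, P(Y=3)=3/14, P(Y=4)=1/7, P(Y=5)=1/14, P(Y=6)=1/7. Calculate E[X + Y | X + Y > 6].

P(X + Y > 6) = 9/35.
Summing (X+Y)·P(x,y) over outcomes with X + Y > 6 gives 2.
E[X + Y | X + Y > 6] = (2) / (9/35) = 70/9.

70/9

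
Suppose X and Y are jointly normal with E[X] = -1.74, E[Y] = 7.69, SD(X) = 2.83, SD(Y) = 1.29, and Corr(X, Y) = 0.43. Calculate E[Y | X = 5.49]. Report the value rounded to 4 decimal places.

For a bivariate normal, E[Y | X=x] = μ_Y + ρ·(σ_Y/σ_X)·(x − μ_X).
E[Y | X=5.49] = 7.69 + (0.43)·(1.29/2.83)·(5.49 − (-1.74)) = 7.69 + (0.196007)·(7.23) = 9.1071.

9.1071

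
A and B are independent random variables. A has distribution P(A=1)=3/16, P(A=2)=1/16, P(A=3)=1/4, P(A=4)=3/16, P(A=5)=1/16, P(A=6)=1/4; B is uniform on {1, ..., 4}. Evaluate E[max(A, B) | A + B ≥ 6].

92/19

P(A + B ≥ 6) = 19/32.
Summing max(A,B)·P(x,y) over outcomes with A + B ≥ 6 gives 23/8.
E[max(A, B) | A + B ≥ 6] = (23/8) / (19/32) = 92/19.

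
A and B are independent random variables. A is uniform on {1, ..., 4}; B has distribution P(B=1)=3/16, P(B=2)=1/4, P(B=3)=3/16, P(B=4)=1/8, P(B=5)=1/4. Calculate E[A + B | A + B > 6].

147/19

P(A + B > 6) = 19/64.
Summing (A+B)·P(x,y) over outcomes with A + B > 6 gives 147/64.
E[A + B | A + B > 6] = (147/64) / (19/64) = 147/19.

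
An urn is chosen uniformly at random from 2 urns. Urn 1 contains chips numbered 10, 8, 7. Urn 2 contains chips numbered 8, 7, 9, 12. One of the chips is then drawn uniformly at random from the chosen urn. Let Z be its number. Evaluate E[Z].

E[Z | urn 1] = (10+8+7)/3 = 25/3.
E[Z | urn 2] = (8+7+9+12)/4 = 9.
By the law of total expectation,
E[Z] = (1/2)·(25/3) + (1/2)·(9) = 26/3.

26/3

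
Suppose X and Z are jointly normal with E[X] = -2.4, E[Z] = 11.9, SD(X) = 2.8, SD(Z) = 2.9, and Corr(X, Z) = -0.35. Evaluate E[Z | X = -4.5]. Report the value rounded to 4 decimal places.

E[Z | X=x] = μ_Z + ρ(σ_Z/σ_X)(x − μ_X) for jointly normal variables.
E[Z | X=-4.5] = 11.9 + (-0.35)·(2.9/2.8)·(-4.5 − (-2.4)) = 11.9 + (-0.3625)·(-2.1) = 12.6613.

12.6613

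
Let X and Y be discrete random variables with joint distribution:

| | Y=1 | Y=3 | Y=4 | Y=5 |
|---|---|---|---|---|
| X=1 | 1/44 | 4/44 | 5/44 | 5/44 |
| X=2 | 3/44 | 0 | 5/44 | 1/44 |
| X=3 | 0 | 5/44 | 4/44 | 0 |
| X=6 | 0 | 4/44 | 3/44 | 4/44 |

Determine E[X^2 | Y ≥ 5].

153/10

P(Y ≥ 5) = 5/22.
Σ X^2·P over the event = 1·(5/44) + 4·(1/44) + 36·(4/44) = 153/44.
E[X^2 | Y ≥ 5] = (153/44) / (5/22) = 153/10.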